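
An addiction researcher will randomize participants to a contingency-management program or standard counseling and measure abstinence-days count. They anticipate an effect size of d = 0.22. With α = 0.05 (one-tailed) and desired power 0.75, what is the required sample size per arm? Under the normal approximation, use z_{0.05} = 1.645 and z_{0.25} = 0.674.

n = 223 per group

For two independent groups with equal n: n = 2·((z_{α} + z_β) / d)².
z_{α} + z_β = 1.645 + 0.674 = 2.319.
n = 2 × (2.319 / 0.22)² = 2 × 10.541² = 2 × 111.11 = 222.2.
Round up to the next whole participant.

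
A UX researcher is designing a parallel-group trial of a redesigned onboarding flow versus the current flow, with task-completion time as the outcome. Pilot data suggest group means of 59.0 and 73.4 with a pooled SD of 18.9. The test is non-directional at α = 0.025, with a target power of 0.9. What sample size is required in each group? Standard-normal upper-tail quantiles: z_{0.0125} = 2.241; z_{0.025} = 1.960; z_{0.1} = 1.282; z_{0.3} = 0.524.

Cohen's d = |M₁ − M₂| / SD_pooled = |59.0 − 73.4| / 18.9 = 14.4 / 18.9 = 0.762.
For two independent groups with equal n: n = 2·((z_{α/2} + z_β) / d)².
z_{α/2} + z_β = 2.241 + 1.282 = 3.523.
n = 2 × (3.523 / 0.762)² = 2 × 4.623² = 2 × 21.38 = 42.8.
Round up to the next whole participant.

n = 43 per group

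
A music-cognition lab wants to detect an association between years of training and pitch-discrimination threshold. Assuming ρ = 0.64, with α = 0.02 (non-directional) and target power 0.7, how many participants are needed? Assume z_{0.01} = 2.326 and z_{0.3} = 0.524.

Fisher's z: C = ½·ln((1+r)/(1−r)) = ½·ln(4.5556) = 0.7582.
n = ((z_{α/2} + z_β)/C)² + 3.
(2.326 + 0.524) / 0.7582 = 2.850 / 0.7582 = 3.759.
n = 3.759² + 3 = 14.13 + 3 = 17.1.
Round up.

n = 18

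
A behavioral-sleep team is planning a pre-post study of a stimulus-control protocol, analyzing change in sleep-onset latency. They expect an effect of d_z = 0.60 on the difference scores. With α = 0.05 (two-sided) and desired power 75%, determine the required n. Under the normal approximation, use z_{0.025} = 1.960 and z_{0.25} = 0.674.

n = 20 pairs

For a paired (one-sample on differences) test: n = ((z_{α/2} + z_β) / d)².
z_{α/2} + z_β = 1.960 + 0.674 = 2.634.
n = (2.634 / 0.60)² = 4.390² = 19.27.
Round up.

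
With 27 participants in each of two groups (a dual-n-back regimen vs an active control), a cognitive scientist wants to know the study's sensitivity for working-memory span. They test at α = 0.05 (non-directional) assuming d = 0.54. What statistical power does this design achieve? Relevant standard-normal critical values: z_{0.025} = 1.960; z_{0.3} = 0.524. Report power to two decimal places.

power ≈ 0.51

For two equal groups, power = Φ(d·√(n/2) − z_{α/2}).
d·√(n/2) = 0.54 × √(27/2) = 0.54 × 3.674 = 1.984.
z_β = 1.984 − 1.960 = 0.024.
Power = Φ(0.024) = 0.510.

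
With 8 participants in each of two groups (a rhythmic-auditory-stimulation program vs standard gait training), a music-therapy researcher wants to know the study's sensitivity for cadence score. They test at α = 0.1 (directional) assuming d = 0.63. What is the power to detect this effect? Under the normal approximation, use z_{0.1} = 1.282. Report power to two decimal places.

For two equal groups, power = Φ(d·√(n/2) − z_{α}).
d·√(n/2) = 0.63 × √(8/2) = 0.63 × 2.000 = 1.260.
z_β = 1.260 − 1.282 = -0.022.
Power = Φ(-0.022) = 0.491.

power ≈ 0.49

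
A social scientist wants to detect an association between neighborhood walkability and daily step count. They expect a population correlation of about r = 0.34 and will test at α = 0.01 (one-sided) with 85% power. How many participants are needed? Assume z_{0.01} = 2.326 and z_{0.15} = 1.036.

Fisher's z: C = ½·ln((1+r)/(1−r)) = ½·ln(2.0303) = 0.3541.
n = ((z_{α} + z_β)/C)² + 3.
(2.326 + 1.036) / 0.3541 = 3.362 / 0.3541 = 9.494.
n = 9.494² + 3 = 90.15 + 3 = 93.1.
Round up.

n = 94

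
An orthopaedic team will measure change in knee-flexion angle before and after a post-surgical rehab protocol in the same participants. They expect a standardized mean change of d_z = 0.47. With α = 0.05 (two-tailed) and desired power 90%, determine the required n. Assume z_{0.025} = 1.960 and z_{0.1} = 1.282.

n = 48 pairs

For a paired (one-sample on differences) test: n = ((z_{α/2} + z_β) / d)².
z_{α/2} + z_β = 1.960 + 1.282 = 3.242.
n = (3.242 / 0.47)² = 6.898² = 47.58.
Round up.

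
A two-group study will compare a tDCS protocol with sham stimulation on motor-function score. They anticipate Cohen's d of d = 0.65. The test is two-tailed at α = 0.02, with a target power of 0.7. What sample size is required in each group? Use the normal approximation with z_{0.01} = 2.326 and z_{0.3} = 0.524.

For two independent groups with equal n: n = 2·((z_{α/2} + z_β) / d)².
z_{α/2} + z_β = 2.326 + 0.524 = 2.850.
n = 2 × (2.850 / 0.65)² = 2 × 4.385² = 2 × 19.22 = 38.4.
Round up to the next whole participant.

n = 39 per group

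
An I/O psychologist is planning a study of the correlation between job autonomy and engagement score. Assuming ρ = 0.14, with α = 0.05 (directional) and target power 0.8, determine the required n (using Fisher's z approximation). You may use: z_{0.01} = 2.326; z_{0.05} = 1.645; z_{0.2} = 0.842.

n = 315

Fisher's z: C = ½·ln((1+r)/(1−r)) = ½·ln(1.3256) = 0.1409.
n = ((z_{α} + z_β)/C)² + 3.
(1.645 + 0.842) / 0.1409 = 2.487 / 0.1409 = 17.651.
n = 17.651² + 3 = 311.55 + 3 = 314.6.
Round up.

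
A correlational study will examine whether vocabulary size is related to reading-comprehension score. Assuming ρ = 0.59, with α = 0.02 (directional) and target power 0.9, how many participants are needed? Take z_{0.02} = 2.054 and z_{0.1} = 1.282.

Fisher's z: C = ½·ln((1+r)/(1−r)) = ½·ln(3.8780) = 0.6777.
n = ((z_{α} + z_β)/C)² + 3.
(2.054 + 1.282) / 0.6777 = 3.336 / 0.6777 = 4.923.
n = 4.923² + 3 = 24.23 + 3 = 27.2.
Round up.

n = 28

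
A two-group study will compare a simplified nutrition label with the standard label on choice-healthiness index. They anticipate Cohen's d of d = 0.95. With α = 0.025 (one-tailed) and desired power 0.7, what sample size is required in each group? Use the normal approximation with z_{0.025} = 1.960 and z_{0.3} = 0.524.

n = 14 per group

For two independent groups with equal n: n = 2·((z_{α} + z_β) / d)².
z_{α} + z_β = 1.960 + 0.524 = 2.484.
n = 2 × (2.484 / 0.95)² = 2 × 2.615² = 2 × 6.84 = 13.7.
Round up to the next whole participant.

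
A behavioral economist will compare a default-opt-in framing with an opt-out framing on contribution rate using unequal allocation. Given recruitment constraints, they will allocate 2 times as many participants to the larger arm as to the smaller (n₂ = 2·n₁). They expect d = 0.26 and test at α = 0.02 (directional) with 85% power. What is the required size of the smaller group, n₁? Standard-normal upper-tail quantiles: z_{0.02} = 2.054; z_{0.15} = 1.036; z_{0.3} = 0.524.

n₁ = 212

With allocation ratio k = n₂/n₁ = 2, Var(x̄₁−x̄₂) = σ²(1/n₁ + 1/(k·n₁)) = σ²·(k+1)/(k·n₁).
So n₁ = (1 + 1/k)·((z_{α} + z_β)/d)² = 1.500 × (3.090/0.26)².
n₁ = 1.500 × 141.24 = 211.9.
Round up: n₁ = 212, giving n₂ = 2 × 212 = 424.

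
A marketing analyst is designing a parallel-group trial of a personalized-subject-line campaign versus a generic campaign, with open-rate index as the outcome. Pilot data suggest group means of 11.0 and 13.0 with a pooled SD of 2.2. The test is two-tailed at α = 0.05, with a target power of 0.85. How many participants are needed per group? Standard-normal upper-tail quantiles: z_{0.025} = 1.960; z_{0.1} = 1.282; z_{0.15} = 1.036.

Cohen's d = |M₁ − M₂| / SD_pooled = |11.0 − 13.0| / 2.2 = 2.0 / 2.2 = 0.909.
For two independent groups with equal n: n = 2·((z_{α/2} + z_β) / d)².
z_{α/2} + z_β = 1.960 + 1.036 = 2.996.
n = 2 × (2.996 / 0.909)² = 2 × 3.296² = 2 × 10.86 = 21.7.
Round up to the next whole participant.

n = 22 per group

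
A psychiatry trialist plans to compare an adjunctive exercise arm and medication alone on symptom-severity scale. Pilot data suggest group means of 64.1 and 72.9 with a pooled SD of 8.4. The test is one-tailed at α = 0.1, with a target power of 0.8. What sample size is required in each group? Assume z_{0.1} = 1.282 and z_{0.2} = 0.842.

Cohen's d = |M₁ − M₂| / SD_pooled = |64.1 − 72.9| / 8.4 = 8.8 / 8.4 = 1.048.
For two independent groups with equal n: n = 2·((z_{α} + z_β) / d)².
z_{α} + z_β = 1.282 + 0.842 = 2.124.
n = 2 × (2.124 / 1.048)² = 2 × 2.027² = 2 × 4.11 = 8.2.
Round up to the next whole participant.

n = 9 per group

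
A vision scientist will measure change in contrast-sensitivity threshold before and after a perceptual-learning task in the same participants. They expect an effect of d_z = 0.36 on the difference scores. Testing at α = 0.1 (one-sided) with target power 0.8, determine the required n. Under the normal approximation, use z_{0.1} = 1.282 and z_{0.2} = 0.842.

For a paired (one-sample on differences) test: n = ((z_{α} + z_β) / d)².
z_{α} + z_β = 1.282 + 0.842 = 2.124.
n = (2.124 / 0.36)² = 5.900² = 34.81.
Round up.

n = 35 pairs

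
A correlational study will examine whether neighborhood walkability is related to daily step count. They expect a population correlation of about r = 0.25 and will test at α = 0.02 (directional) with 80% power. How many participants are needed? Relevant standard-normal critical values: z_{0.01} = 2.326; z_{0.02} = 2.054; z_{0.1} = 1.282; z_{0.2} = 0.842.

n = 132

Fisher's z: C = ½·ln((1+r)/(1−r)) = ½·ln(1.6667) = 0.2554.
n = ((z_{α} + z_β)/C)² + 3.
(2.054 + 0.842) / 0.2554 = 2.896 / 0.2554 = 11.339.
n = 11.339² + 3 = 128.57 + 3 = 131.6.
Round up.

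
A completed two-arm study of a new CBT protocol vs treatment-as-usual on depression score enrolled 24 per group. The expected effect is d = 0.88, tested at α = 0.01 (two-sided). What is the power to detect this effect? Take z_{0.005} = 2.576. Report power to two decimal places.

power ≈ 0.68

For two equal groups, power = Φ(d·√(n/2) − z_{α/2}).
d·√(n/2) = 0.88 × √(24/2) = 0.88 × 3.464 = 3.048.
z_β = 3.048 − 2.576 = 0.472.
Power = Φ(0.472) = 0.682.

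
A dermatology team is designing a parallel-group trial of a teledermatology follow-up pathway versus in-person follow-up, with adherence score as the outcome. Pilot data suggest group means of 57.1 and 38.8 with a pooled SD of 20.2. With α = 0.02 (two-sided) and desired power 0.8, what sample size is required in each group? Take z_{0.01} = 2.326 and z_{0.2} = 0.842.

n = 25 per group

Cohen's d = |M₁ − M₂| / SD_pooled = |57.1 − 38.8| / 20.2 = 18.3 / 20.2 = 0.906.
For two independent groups with equal n: n = 2·((z_{α/2} + z_β) / d)².
z_{α/2} + z_β = 2.326 + 0.842 = 3.168.
n = 2 × (3.168 / 0.906)² = 2 × 3.497² = 2 × 12.23 = 24.5.
Round up to the next whole participant.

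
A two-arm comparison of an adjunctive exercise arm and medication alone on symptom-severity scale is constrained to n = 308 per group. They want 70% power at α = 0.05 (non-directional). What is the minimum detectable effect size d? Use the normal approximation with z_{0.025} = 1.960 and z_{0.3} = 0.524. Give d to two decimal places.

d_min ≈ 0.20

For two independent groups of n = 308 each: d_min = (z_{α/2} + z_β)·√(2/n).
z-sum = 1.960 + 0.524 = 2.484.
d_min = 2.484 × √(2/308) = 2.484 × 0.0806 = 0.200.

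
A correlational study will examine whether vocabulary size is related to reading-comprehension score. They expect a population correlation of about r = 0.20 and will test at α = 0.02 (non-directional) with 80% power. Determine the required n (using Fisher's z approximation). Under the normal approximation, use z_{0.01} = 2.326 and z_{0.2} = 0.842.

Fisher's z: C = ½·ln((1+r)/(1−r)) = ½·ln(1.5000) = 0.2027.
n = ((z_{α/2} + z_β)/C)² + 3.
(2.326 + 0.842) / 0.2027 = 3.168 / 0.2027 = 15.629.
n = 15.629² + 3 = 244.27 + 3 = 247.3.
Round up.

n = 248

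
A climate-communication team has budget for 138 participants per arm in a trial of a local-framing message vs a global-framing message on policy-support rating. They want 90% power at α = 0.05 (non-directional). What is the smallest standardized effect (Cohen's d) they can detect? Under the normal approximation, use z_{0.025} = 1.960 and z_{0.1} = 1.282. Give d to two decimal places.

For two independent groups of n = 138 each: d_min = (z_{α/2} + z_β)·√(2/n).
z-sum = 1.960 + 1.282 = 3.242.
d_min = 3.242 × √(2/138) = 3.242 × 0.1204 = 0.390.

d_min ≈ 0.39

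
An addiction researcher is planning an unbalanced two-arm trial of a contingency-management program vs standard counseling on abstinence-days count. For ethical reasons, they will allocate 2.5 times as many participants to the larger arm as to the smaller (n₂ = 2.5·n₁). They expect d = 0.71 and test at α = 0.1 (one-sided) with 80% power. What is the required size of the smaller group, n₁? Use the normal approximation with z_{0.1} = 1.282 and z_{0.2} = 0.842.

n₁ = 13

With allocation ratio k = n₂/n₁ = 2.5, Var(x̄₁−x̄₂) = σ²(1/n₁ + 1/(k·n₁)) = σ²·(k+1)/(k·n₁).
So n₁ = (1 + 1/k)·((z_{α} + z_β)/d)² = 1.400 × (2.124/0.71)².
n₁ = 1.400 × 8.95 = 12.5.
Round up: n₁ = 13, giving n₂ = ⌈2.5 × 13⌉ = ⌈32.5⌉ = 33.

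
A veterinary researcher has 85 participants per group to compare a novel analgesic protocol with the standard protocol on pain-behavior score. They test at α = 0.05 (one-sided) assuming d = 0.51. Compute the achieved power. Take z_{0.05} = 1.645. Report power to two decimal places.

For two equal groups, power = Φ(d·√(n/2) − z_{α}).
d·√(n/2) = 0.51 × √(85/2) = 0.51 × 6.519 = 3.325.
z_β = 3.325 − 1.645 = 1.680.
Power = Φ(1.680) = 0.954.

power ≈ 0.95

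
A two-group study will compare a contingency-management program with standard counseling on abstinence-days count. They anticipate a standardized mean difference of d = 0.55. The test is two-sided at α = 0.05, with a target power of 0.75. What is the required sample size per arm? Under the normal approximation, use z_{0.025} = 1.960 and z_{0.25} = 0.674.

For two independent groups with equal n: n = 2·((z_{α/2} + z_β) / d)².
z_{α/2} + z_β = 1.960 + 0.674 = 2.634.
n = 2 × (2.634 / 0.55)² = 2 × 4.789² = 2 × 22.94 = 45.9.
Round up to the next whole participant.

n = 46 per group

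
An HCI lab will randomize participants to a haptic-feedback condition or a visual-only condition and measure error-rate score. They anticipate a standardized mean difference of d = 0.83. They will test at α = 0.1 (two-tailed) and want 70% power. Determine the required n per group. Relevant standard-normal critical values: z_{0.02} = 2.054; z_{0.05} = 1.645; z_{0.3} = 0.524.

For two independent groups with equal n: n = 2·((z_{α/2} + z_β) / d)².
z_{α/2} + z_β = 1.645 + 0.524 = 2.169.
n = 2 × (2.169 / 0.83)² = 2 × 2.613² = 2 × 6.83 = 13.7.
Round up to the next whole participant.

n = 14 per group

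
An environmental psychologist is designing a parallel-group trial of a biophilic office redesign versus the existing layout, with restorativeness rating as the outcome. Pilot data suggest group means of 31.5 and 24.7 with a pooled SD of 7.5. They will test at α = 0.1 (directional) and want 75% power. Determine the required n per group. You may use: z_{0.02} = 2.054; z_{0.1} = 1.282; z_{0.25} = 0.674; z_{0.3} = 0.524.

Cohen's d = |M₁ − M₂| / SD_pooled = |31.5 − 24.7| / 7.5 = 6.8 / 7.5 = 0.907.
For two independent groups with equal n: n = 2·((z_{α} + z_β) / d)².
z_{α} + z_β = 1.282 + 0.674 = 1.956.
n = 2 × (1.956 / 0.907)² = 2 × 2.157² = 2 × 4.65 = 9.3.
Round up to the next whole participant.

n = 10 per group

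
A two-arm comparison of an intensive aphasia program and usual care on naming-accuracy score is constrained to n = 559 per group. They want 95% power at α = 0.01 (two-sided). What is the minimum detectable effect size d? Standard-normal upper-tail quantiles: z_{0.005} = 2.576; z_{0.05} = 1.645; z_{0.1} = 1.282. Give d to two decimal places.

d_min ≈ 0.25

For two independent groups of n = 559 each: d_min = (z_{α/2} + z_β)·√(2/n).
z-sum = 2.576 + 1.645 = 4.221.
d_min = 4.221 × √(2/559) = 4.221 × 0.0598 = 0.252.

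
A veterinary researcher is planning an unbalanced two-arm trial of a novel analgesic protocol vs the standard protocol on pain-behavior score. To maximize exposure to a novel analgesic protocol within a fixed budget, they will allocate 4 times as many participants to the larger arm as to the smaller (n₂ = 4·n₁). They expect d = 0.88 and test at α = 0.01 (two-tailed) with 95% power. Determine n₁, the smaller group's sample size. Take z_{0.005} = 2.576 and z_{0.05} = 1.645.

n₁ = 29

With allocation ratio k = n₂/n₁ = 4, Var(x̄₁−x̄₂) = σ²(1/n₁ + 1/(k·n₁)) = σ²·(k+1)/(k·n₁).
So n₁ = (1 + 1/k)·((z_{α/2} + z_β)/d)² = 1.250 × (4.221/0.88)².
n₁ = 1.250 × 23.01 = 28.8.
Round up: n₁ = 29, giving n₂ = 4 × 29 = 116.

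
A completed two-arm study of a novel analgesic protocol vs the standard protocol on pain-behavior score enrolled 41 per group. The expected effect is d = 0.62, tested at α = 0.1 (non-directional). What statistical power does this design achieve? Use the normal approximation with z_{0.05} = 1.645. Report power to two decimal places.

power ≈ 0.88

For two equal groups, power = Φ(d·√(n/2) − z_{α/2}).
d·√(n/2) = 0.62 × √(41/2) = 0.62 × 4.528 = 2.807.
z_β = 2.807 − 1.645 = 1.162.
Power = Φ(1.162) = 0.877.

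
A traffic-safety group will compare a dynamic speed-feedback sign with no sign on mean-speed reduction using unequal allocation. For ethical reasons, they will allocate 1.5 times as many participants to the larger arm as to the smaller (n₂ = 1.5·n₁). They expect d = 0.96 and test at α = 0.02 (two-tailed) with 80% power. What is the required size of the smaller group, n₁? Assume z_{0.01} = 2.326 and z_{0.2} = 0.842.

n₁ = 19

With allocation ratio k = n₂/n₁ = 1.5, Var(x̄₁−x̄₂) = σ²(1/n₁ + 1/(k·n₁)) = σ²·(k+1)/(k·n₁).
So n₁ = (1 + 1/k)·((z_{α/2} + z_β)/d)² = 1.667 × (3.168/0.96)².
n₁ = 1.667 × 10.89 = 18.2.
Round up: n₁ = 19, giving n₂ = ⌈1.5 × 19⌉ = ⌈28.5⌉ = 29.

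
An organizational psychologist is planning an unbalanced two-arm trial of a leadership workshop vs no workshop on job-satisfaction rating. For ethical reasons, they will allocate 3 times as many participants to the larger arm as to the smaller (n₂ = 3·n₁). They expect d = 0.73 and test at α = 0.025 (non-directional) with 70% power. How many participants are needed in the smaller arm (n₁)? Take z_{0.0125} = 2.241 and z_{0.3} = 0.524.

With allocation ratio k = n₂/n₁ = 3, Var(x̄₁−x̄₂) = σ²(1/n₁ + 1/(k·n₁)) = σ²·(k+1)/(k·n₁).
So n₁ = (1 + 1/k)·((z_{α/2} + z_β)/d)² = 1.333 × (2.765/0.73)².
n₁ = 1.333 × 14.35 = 19.1.
Round up: n₁ = 20, giving n₂ = 3 × 20 = 60.

n₁ = 20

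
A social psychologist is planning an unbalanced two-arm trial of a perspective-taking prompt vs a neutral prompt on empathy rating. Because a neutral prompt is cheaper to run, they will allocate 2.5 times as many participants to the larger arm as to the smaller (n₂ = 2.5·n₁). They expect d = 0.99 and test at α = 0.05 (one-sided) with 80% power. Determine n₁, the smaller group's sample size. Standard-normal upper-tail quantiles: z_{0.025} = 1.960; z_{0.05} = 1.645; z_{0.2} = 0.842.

n₁ = 9

With allocation ratio k = n₂/n₁ = 2.5, Var(x̄₁−x̄₂) = σ²(1/n₁ + 1/(k·n₁)) = σ²·(k+1)/(k·n₁).
So n₁ = (1 + 1/k)·((z_{α} + z_β)/d)² = 1.400 × (2.487/0.99)².
n₁ = 1.400 × 6.31 = 8.8.
Round up: n₁ = 9, giving n₂ = ⌈2.5 × 9⌉ = ⌈22.5⌉ = 23.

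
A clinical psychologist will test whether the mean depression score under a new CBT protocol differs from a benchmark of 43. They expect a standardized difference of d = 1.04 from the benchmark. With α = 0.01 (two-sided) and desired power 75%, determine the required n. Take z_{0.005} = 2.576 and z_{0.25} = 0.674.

n = 10

For a one-sample test: n = ((z_{α/2} + z_β) / d)².
z_{α/2} + z_β = 2.576 + 0.674 = 3.250.
n = (3.250 / 1.04)² = 3.125² = 9.77.
Round up.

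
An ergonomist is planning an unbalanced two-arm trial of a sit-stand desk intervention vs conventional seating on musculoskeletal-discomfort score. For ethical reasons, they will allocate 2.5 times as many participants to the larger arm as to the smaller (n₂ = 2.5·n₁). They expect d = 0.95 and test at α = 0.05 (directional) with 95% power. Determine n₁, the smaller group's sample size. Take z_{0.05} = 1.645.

With allocation ratio k = n₂/n₁ = 2.5, Var(x̄₁−x̄₂) = σ²(1/n₁ + 1/(k·n₁)) = σ²·(k+1)/(k·n₁).
So n₁ = (1 + 1/k)·((z_{α} + z_β)/d)² = 1.400 × (3.290/0.95)².
n₁ = 1.400 × 11.99 = 16.8.
Round up: n₁ = 17, giving n₂ = ⌈2.5 × 17⌉ = ⌈42.5⌉ = 43.

n₁ = 17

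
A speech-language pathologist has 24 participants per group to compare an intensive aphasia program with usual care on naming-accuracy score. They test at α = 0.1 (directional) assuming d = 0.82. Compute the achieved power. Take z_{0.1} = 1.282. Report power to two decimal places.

For two equal groups, power = Φ(d·√(n/2) − z_{α}).
d·√(n/2) = 0.82 × √(24/2) = 0.82 × 3.464 = 2.841.
z_β = 2.841 − 1.282 = 1.559.
Power = Φ(1.559) = 0.940.

power ≈ 0.94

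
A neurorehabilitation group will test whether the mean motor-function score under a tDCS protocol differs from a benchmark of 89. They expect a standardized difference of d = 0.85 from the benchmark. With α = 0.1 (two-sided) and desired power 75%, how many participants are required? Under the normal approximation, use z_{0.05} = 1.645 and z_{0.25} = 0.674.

For a one-sample test: n = ((z_{α/2} + z_β) / d)².
z_{α/2} + z_β = 1.645 + 0.674 = 2.319.
n = (2.319 / 0.85)² = 2.728² = 7.44.
Round up.

n = 8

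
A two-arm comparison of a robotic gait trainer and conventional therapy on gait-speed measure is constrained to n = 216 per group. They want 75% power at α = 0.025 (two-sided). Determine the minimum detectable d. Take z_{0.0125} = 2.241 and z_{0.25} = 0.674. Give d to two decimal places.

d_min ≈ 0.28

For two independent groups of n = 216 each: d_min = (z_{α/2} + z_β)·√(2/n).
z-sum = 2.241 + 0.674 = 2.915.
d_min = 2.915 × √(2/216) = 2.915 × 0.0962 = 0.280.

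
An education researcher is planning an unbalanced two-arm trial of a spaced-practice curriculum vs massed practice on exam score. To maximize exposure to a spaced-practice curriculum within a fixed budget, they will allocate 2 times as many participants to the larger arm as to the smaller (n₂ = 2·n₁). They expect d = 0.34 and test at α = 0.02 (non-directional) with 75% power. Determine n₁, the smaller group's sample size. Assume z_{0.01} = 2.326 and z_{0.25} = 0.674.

n₁ = 117

With allocation ratio k = n₂/n₁ = 2, Var(x̄₁−x̄₂) = σ²(1/n₁ + 1/(k·n₁)) = σ²·(k+1)/(k·n₁).
So n₁ = (1 + 1/k)·((z_{α/2} + z_β)/d)² = 1.500 × (3.000/0.34)².
n₁ = 1.500 × 77.85 = 116.8.
Round up: n₁ = 117, giving n₂ = 2 × 117 = 234.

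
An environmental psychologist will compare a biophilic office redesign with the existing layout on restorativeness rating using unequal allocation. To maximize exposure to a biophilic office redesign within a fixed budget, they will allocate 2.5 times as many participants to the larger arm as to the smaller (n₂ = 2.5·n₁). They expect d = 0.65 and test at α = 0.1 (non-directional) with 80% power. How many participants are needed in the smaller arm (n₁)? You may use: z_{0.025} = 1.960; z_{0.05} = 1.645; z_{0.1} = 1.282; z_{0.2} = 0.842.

n₁ = 21

With allocation ratio k = n₂/n₁ = 2.5, Var(x̄₁−x̄₂) = σ²(1/n₁ + 1/(k·n₁)) = σ²·(k+1)/(k·n₁).
So n₁ = (1 + 1/k)·((z_{α/2} + z_β)/d)² = 1.400 × (2.487/0.65)².
n₁ = 1.400 × 14.64 = 20.5.
Round up: n₁ = 21, giving n₂ = ⌈2.5 × 21⌉ = ⌈52.5⌉ = 53.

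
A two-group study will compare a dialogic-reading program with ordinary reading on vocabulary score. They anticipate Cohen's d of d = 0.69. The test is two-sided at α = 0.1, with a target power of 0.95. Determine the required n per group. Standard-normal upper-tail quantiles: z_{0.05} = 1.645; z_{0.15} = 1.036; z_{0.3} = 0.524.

For two independent groups with equal n: n = 2·((z_{α/2} + z_β) / d)².
z_{α/2} + z_β = 1.645 + 1.645 = 3.290.
n = 2 × (3.290 / 0.69)² = 2 × 4.768² = 2 × 22.73 = 45.5.
Round up to the next whole participant.

n = 46 per group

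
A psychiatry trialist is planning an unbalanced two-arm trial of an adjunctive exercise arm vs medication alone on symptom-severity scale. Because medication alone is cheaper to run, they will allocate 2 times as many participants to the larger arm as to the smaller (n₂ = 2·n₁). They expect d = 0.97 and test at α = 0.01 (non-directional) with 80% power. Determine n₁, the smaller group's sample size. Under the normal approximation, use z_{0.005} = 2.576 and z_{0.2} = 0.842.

n₁ = 19

With allocation ratio k = n₂/n₁ = 2, Var(x̄₁−x̄₂) = σ²(1/n₁ + 1/(k·n₁)) = σ²·(k+1)/(k·n₁).
So n₁ = (1 + 1/k)·((z_{α/2} + z_β)/d)² = 1.500 × (3.418/0.97)².
n₁ = 1.500 × 12.42 = 18.6.
Round up: n₁ = 19, giving n₂ = 2 × 19 = 38.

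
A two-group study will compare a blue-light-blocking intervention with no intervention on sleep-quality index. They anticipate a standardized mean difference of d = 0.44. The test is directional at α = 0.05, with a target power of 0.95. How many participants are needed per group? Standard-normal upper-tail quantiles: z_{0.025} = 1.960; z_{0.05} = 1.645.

For two independent groups with equal n: n = 2·((z_{α} + z_β) / d)².
z_{α} + z_β = 1.645 + 1.645 = 3.290.
n = 2 × (3.290 / 0.44)² = 2 × 7.477² = 2 × 55.91 = 111.8.
Round up to the next whole participant.

n = 112 per group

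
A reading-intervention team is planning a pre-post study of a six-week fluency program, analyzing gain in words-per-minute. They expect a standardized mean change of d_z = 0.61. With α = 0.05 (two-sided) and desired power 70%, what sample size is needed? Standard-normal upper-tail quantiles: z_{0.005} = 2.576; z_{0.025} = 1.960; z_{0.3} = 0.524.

n = 17 pairs

For a paired (one-sample on differences) test: n = ((z_{α/2} + z_β) / d)².
z_{α/2} + z_β = 1.960 + 0.524 = 2.484.
n = (2.484 / 0.61)² = 4.072² = 16.58.
Round up.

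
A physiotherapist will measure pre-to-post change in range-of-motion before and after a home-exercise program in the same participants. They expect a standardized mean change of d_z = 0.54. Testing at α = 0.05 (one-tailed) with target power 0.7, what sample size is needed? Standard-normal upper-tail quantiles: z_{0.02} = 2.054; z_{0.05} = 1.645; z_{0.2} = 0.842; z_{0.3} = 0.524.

For a paired (one-sample on differences) test: n = ((z_{α} + z_β) / d)².
z_{α} + z_β = 1.645 + 0.524 = 2.169.
n = (2.169 / 0.54)² = 4.017² = 16.13.
Round up.

n = 17 pairs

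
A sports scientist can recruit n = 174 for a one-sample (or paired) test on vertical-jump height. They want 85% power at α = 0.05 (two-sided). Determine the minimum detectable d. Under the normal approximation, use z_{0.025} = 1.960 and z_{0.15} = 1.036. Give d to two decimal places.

d_min ≈ 0.23

For a single sample (or paired design) of n = 174: d_min = (z_{α/2} + z_β)/√n.
z-sum = 1.960 + 1.036 = 2.996.
d_min = 2.996 / √174 = 2.996 / 13.191 = 0.227.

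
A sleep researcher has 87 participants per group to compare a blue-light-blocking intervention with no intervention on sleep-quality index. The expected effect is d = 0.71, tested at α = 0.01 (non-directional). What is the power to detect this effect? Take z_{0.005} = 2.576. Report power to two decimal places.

For two equal groups, power = Φ(d·√(n/2) − z_{α/2}).
d·√(n/2) = 0.71 × √(87/2) = 0.71 × 6.595 = 4.683.
z_β = 4.683 − 2.576 = 2.107.
Power = Φ(2.107) = 0.982.

power ≈ 0.98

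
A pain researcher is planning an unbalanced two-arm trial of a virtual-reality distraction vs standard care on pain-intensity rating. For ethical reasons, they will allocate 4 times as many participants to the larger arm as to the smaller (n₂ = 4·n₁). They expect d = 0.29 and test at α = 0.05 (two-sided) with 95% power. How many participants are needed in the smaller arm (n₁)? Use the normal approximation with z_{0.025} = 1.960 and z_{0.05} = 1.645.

n₁ = 194

With allocation ratio k = n₂/n₁ = 4, Var(x̄₁−x̄₂) = σ²(1/n₁ + 1/(k·n₁)) = σ²·(k+1)/(k·n₁).
So n₁ = (1 + 1/k)·((z_{α/2} + z_β)/d)² = 1.250 × (3.605/0.29)².
n₁ = 1.250 × 154.53 = 193.2.
Round up: n₁ = 194, giving n₂ = 4 × 194 = 776.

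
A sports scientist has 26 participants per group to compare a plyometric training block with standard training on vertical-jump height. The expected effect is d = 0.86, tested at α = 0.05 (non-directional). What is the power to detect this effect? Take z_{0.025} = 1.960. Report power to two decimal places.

For two equal groups, power = Φ(d·√(n/2) − z_{α/2}).
d·√(n/2) = 0.86 × √(26/2) = 0.86 × 3.606 = 3.101.
z_β = 3.101 − 1.960 = 1.141.
Power = Φ(1.141) = 0.873.

power ≈ 0.87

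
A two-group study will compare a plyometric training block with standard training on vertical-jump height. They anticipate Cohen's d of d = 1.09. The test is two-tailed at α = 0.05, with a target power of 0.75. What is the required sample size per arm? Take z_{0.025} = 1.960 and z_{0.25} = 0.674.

n = 12 per group

For two independent groups with equal n: n = 2·((z_{α/2} + z_β) / d)².
z_{α/2} + z_β = 1.960 + 0.674 = 2.634.
n = 2 × (2.634 / 1.09)² = 2 × 2.417² = 2 × 5.84 = 11.7.
Round up to the next whole participant.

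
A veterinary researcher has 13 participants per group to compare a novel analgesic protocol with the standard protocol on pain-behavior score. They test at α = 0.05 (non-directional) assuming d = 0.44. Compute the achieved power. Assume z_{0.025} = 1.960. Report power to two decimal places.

For two equal groups, power = Φ(d·√(n/2) − z_{α/2}).
d·√(n/2) = 0.44 × √(13/2) = 0.44 × 2.550 = 1.122.
z_β = 1.122 − 1.960 = -0.838.
Power = Φ(-0.838) = 0.201.

power ≈ 0.20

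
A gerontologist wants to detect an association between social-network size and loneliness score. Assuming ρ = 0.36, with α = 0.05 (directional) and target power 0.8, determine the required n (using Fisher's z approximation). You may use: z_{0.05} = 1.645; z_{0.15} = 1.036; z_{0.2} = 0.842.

Fisher's z: C = ½·ln((1+r)/(1−r)) = ½·ln(2.1250) = 0.3769.
n = ((z_{α} + z_β)/C)² + 3.
(1.645 + 0.842) / 0.3769 = 2.487 / 0.3769 = 6.599.
n = 6.599² + 3 = 43.54 + 3 = 46.5.
Round up.

n = 47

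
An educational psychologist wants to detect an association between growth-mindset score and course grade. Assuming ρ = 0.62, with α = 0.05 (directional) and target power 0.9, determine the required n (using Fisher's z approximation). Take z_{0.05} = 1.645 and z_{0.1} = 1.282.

Fisher's z: C = ½·ln((1+r)/(1−r)) = ½·ln(4.2632) = 0.7250.
n = ((z_{α} + z_β)/C)² + 3.
(1.645 + 1.282) / 0.7250 = 2.927 / 0.7250 = 4.037.
n = 4.037² + 3 = 16.30 + 3 = 19.3.
Round up.

n = 20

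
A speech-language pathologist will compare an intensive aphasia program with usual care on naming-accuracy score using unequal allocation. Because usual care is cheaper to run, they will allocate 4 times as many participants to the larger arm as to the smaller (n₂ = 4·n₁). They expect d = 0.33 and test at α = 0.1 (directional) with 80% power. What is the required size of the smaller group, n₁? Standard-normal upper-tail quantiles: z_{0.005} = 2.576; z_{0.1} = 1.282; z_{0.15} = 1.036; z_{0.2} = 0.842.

n₁ = 52

With allocation ratio k = n₂/n₁ = 4, Var(x̄₁−x̄₂) = σ²(1/n₁ + 1/(k·n₁)) = σ²·(k+1)/(k·n₁).
So n₁ = (1 + 1/k)·((z_{α} + z_β)/d)² = 1.250 × (2.124/0.33)².
n₁ = 1.250 × 41.43 = 51.8.
Round up: n₁ = 52, giving n₂ = 4 × 52 = 208.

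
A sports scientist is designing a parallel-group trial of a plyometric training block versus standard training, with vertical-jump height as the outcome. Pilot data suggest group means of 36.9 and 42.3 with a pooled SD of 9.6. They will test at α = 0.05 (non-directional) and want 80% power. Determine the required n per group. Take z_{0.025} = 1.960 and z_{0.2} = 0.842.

Cohen's d = |M₁ − M₂| / SD_pooled = |36.9 − 42.3| / 9.6 = 5.4 / 9.6 = 0.562.
For two independent groups with equal n: n = 2·((z_{α/2} + z_β) / d)².
z_{α/2} + z_β = 1.960 + 0.842 = 2.802.
n = 2 × (2.802 / 0.562)² = 2 × 4.986² = 2 × 24.86 = 49.7.
Round up to the next whole participant.

n = 50 per group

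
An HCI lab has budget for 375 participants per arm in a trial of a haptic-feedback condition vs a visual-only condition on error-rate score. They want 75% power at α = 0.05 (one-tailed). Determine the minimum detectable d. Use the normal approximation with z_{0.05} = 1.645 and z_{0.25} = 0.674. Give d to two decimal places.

d_min ≈ 0.17

For two independent groups of n = 375 each: d_min = (z_{α} + z_β)·√(2/n).
z-sum = 1.645 + 0.674 = 2.319.
d_min = 2.319 × √(2/375) = 2.319 × 0.0730 = 0.169.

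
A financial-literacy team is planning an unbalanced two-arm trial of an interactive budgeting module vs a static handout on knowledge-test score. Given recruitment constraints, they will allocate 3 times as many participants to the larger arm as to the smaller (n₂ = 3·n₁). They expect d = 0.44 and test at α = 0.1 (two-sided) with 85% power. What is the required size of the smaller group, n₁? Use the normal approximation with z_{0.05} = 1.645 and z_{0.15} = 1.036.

With allocation ratio k = n₂/n₁ = 3, Var(x̄₁−x̄₂) = σ²(1/n₁ + 1/(k·n₁)) = σ²·(k+1)/(k·n₁).
So n₁ = (1 + 1/k)·((z_{α/2} + z_β)/d)² = 1.333 × (2.681/0.44)².
n₁ = 1.333 × 37.13 = 49.5.
Round up: n₁ = 50, giving n₂ = 3 × 50 = 150.

n₁ = 50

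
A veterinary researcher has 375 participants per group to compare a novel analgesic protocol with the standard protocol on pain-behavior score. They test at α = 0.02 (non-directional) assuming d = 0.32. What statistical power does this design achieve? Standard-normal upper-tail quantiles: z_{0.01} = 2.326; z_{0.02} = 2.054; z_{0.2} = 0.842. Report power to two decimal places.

For two equal groups, power = Φ(d·√(n/2) − z_{α/2}).
d·√(n/2) = 0.32 × √(375/2) = 0.32 × 13.693 = 4.382.
z_β = 4.382 − 2.326 = 2.056.
Power = Φ(2.056) = 0.980.

power ≈ 0.98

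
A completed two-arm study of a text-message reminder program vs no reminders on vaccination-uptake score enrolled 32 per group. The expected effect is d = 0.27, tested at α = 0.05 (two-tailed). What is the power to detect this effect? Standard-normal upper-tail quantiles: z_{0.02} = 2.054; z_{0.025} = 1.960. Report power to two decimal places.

power ≈ 0.19

For two equal groups, power = Φ(d·√(n/2) − z_{α/2}).
d·√(n/2) = 0.27 × √(32/2) = 0.27 × 4.000 = 1.080.
z_β = 1.080 − 1.960 = -0.880.
Power = Φ(-0.880) = 0.189.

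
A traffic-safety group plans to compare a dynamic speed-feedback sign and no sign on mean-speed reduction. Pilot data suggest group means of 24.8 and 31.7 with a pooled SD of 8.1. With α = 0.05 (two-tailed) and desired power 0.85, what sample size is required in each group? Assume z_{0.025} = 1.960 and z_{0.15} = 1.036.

n = 25 per group

Cohen's d = |M₁ − M₂| / SD_pooled = |24.8 − 31.7| / 8.1 = 6.9 / 8.1 = 0.852.
For two independent groups with equal n: n = 2·((z_{α/2} + z_β) / d)².
z_{α/2} + z_β = 1.960 + 1.036 = 2.996.
n = 2 × (2.996 / 0.852)² = 2 × 3.516² = 2 × 12.37 = 24.7.
Round up to the next whole participant.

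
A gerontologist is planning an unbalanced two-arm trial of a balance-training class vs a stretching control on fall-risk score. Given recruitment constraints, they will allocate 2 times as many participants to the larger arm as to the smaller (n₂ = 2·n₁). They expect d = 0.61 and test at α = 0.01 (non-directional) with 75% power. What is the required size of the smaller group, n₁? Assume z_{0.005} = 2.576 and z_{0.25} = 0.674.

n₁ = 43

With allocation ratio k = n₂/n₁ = 2, Var(x̄₁−x̄₂) = σ²(1/n₁ + 1/(k·n₁)) = σ²·(k+1)/(k·n₁).
So n₁ = (1 + 1/k)·((z_{α/2} + z_β)/d)² = 1.500 × (3.250/0.61)².
n₁ = 1.500 × 28.39 = 42.6.
Round up: n₁ = 43, giving n₂ = 2 × 43 = 86.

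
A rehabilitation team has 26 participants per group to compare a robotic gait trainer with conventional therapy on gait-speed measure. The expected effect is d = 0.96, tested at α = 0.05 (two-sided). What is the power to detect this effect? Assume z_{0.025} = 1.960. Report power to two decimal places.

power ≈ 0.93

For two equal groups, power = Φ(d·√(n/2) − z_{α/2}).
d·√(n/2) = 0.96 × √(26/2) = 0.96 × 3.606 = 3.461.
z_β = 3.461 − 1.960 = 1.501.
Power = Φ(1.501) = 0.933.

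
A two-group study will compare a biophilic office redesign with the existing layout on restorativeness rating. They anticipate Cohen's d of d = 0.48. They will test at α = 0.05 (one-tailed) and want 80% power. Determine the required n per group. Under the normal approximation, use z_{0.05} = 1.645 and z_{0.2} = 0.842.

n = 54 per group

For two independent groups with equal n: n = 2·((z_{α} + z_β) / d)².
z_{α} + z_β = 1.645 + 0.842 = 2.487.
n = 2 × (2.487 / 0.48)² = 2 × 5.181² = 2 × 26.85 = 53.7.
Round up to the next whole participant.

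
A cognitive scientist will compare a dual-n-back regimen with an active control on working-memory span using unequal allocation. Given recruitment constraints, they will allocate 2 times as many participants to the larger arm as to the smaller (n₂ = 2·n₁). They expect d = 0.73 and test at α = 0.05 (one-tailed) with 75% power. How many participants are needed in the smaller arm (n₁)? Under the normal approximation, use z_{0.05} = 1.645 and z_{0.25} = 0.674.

With allocation ratio k = n₂/n₁ = 2, Var(x̄₁−x̄₂) = σ²(1/n₁ + 1/(k·n₁)) = σ²·(k+1)/(k·n₁).
So n₁ = (1 + 1/k)·((z_{α} + z_β)/d)² = 1.500 × (2.319/0.73)².
n₁ = 1.500 × 10.09 = 15.1.
Round up: n₁ = 16, giving n₂ = 2 × 16 = 32.

n₁ = 16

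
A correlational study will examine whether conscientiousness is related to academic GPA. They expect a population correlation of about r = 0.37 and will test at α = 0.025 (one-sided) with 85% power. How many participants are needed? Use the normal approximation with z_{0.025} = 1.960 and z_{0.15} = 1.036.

n = 63

Fisher's z: C = ½·ln((1+r)/(1−r)) = ½·ln(2.1746) = 0.3884.
n = ((z_{α} + z_β)/C)² + 3.
(1.960 + 1.036) / 0.3884 = 2.996 / 0.3884 = 7.714.
n = 7.714² + 3 = 59.50 + 3 = 62.5.
Round up.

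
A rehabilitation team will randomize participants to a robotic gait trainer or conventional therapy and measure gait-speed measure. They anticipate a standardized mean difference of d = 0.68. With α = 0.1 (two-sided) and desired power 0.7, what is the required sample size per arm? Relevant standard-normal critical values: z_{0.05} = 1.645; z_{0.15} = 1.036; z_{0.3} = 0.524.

n = 21 per group

For two independent groups with equal n: n = 2·((z_{α/2} + z_β) / d)².
z_{α/2} + z_β = 1.645 + 0.524 = 2.169.
n = 2 × (2.169 / 0.68)² = 2 × 3.190² = 2 × 10.17 = 20.3.
Round up to the next whole participant.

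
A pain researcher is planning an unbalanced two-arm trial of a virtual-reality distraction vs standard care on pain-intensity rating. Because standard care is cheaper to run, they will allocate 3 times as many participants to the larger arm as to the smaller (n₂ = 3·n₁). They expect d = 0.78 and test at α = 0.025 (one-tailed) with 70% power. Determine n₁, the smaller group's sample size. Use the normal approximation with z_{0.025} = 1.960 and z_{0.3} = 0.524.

n₁ = 14

With allocation ratio k = n₂/n₁ = 3, Var(x̄₁−x̄₂) = σ²(1/n₁ + 1/(k·n₁)) = σ²·(k+1)/(k·n₁).
So n₁ = (1 + 1/k)·((z_{α} + z_β)/d)² = 1.333 × (2.484/0.78)².
n₁ = 1.333 × 10.14 = 13.5.
Round up: n₁ = 14, giving n₂ = 3 × 14 = 42.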